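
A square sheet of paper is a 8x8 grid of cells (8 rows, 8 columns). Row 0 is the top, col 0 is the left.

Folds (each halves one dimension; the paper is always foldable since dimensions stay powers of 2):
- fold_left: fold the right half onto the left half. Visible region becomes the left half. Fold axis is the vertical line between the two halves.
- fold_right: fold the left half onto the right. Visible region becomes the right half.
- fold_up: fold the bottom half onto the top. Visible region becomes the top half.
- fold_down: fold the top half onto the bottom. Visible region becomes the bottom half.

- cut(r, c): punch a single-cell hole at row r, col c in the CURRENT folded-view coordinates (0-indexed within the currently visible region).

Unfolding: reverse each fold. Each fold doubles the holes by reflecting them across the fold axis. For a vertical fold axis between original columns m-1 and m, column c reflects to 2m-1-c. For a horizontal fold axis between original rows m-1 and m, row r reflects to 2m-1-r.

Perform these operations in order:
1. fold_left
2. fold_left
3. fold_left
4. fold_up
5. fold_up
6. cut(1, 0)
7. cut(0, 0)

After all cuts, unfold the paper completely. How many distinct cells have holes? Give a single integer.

Answer: 64

Derivation:
Op 1 fold_left: fold axis v@4; visible region now rows[0,8) x cols[0,4) = 8x4
Op 2 fold_left: fold axis v@2; visible region now rows[0,8) x cols[0,2) = 8x2
Op 3 fold_left: fold axis v@1; visible region now rows[0,8) x cols[0,1) = 8x1
Op 4 fold_up: fold axis h@4; visible region now rows[0,4) x cols[0,1) = 4x1
Op 5 fold_up: fold axis h@2; visible region now rows[0,2) x cols[0,1) = 2x1
Op 6 cut(1, 0): punch at orig (1,0); cuts so far [(1, 0)]; region rows[0,2) x cols[0,1) = 2x1
Op 7 cut(0, 0): punch at orig (0,0); cuts so far [(0, 0), (1, 0)]; region rows[0,2) x cols[0,1) = 2x1
Unfold 1 (reflect across h@2): 4 holes -> [(0, 0), (1, 0), (2, 0), (3, 0)]
Unfold 2 (reflect across h@4): 8 holes -> [(0, 0), (1, 0), (2, 0), (3, 0), (4, 0), (5, 0), (6, 0), (7, 0)]
Unfold 3 (reflect across v@1): 16 holes -> [(0, 0), (0, 1), (1, 0), (1, 1), (2, 0), (2, 1), (3, 0), (3, 1), (4, 0), (4, 1), (5, 0), (5, 1), (6, 0), (6, 1), (7, 0), (7, 1)]
Unfold 4 (reflect across v@2): 32 holes -> [(0, 0), (0, 1), (0, 2), (0, 3), (1, 0), (1, 1), (1, 2), (1, 3), (2, 0), (2, 1), (2, 2), (2, 3), (3, 0), (3, 1), (3, 2), (3, 3), (4, 0), (4, 1), (4, 2), (4, 3), (5, 0), (5, 1), (5, 2), (5, 3), (6, 0), (6, 1), (6, 2), (6, 3), (7, 0), (7, 1), (7, 2), (7, 3)]
Unfold 5 (reflect across v@4): 64 holes -> [(0, 0), (0, 1), (0, 2), (0, 3), (0, 4), (0, 5), (0, 6), (0, 7), (1, 0), (1, 1), (1, 2), (1, 3), (1, 4), (1, 5), (1, 6), (1, 7), (2, 0), (2, 1), (2, 2), (2, 3), (2, 4), (2, 5), (2, 6), (2, 7), (3, 0), (3, 1), (3, 2), (3, 3), (3, 4), (3, 5), (3, 6), (3, 7), (4, 0), (4, 1), (4, 2), (4, 3), (4, 4), (4, 5), (4, 6), (4, 7), (5, 0), (5, 1), (5, 2), (5, 3), (5, 4), (5, 5), (5, 6), (5, 7), (6, 0), (6, 1), (6, 2), (6, 3), (6, 4), (6, 5), (6, 6), (6, 7), (7, 0), (7, 1), (7, 2), (7, 3), (7, 4), (7, 5), (7, 6), (7, 7)]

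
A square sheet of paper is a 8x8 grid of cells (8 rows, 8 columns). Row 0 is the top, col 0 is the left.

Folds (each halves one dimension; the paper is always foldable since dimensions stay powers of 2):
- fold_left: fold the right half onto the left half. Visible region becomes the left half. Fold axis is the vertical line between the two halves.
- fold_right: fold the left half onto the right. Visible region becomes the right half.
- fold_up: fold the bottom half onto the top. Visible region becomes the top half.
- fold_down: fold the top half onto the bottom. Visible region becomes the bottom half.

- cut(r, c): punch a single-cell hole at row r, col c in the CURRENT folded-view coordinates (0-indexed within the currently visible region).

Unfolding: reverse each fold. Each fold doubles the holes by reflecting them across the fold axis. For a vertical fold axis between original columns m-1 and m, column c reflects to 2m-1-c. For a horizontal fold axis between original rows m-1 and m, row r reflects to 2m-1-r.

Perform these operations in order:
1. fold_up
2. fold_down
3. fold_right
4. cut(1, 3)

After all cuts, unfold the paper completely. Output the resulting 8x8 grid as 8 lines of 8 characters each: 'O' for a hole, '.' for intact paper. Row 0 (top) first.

Answer: O......O
........
........
O......O
O......O
........
........
O......O

Derivation:
Op 1 fold_up: fold axis h@4; visible region now rows[0,4) x cols[0,8) = 4x8
Op 2 fold_down: fold axis h@2; visible region now rows[2,4) x cols[0,8) = 2x8
Op 3 fold_right: fold axis v@4; visible region now rows[2,4) x cols[4,8) = 2x4
Op 4 cut(1, 3): punch at orig (3,7); cuts so far [(3, 7)]; region rows[2,4) x cols[4,8) = 2x4
Unfold 1 (reflect across v@4): 2 holes -> [(3, 0), (3, 7)]
Unfold 2 (reflect across h@2): 4 holes -> [(0, 0), (0, 7), (3, 0), (3, 7)]
Unfold 3 (reflect across h@4): 8 holes -> [(0, 0), (0, 7), (3, 0), (3, 7), (4, 0), (4, 7), (7, 0), (7, 7)]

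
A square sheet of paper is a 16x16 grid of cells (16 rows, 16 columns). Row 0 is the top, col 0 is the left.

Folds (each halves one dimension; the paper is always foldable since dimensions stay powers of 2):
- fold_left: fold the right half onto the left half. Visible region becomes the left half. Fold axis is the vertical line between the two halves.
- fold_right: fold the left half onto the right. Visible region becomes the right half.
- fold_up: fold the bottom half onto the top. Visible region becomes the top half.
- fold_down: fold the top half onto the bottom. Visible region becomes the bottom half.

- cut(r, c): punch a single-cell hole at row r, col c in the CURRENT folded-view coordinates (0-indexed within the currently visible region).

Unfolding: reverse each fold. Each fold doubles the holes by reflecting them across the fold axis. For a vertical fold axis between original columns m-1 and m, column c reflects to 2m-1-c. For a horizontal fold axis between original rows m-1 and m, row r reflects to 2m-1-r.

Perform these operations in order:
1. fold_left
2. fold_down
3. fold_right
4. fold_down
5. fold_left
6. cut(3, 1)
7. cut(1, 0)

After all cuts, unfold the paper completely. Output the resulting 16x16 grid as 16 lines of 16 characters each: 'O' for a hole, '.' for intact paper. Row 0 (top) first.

Op 1 fold_left: fold axis v@8; visible region now rows[0,16) x cols[0,8) = 16x8
Op 2 fold_down: fold axis h@8; visible region now rows[8,16) x cols[0,8) = 8x8
Op 3 fold_right: fold axis v@4; visible region now rows[8,16) x cols[4,8) = 8x4
Op 4 fold_down: fold axis h@12; visible region now rows[12,16) x cols[4,8) = 4x4
Op 5 fold_left: fold axis v@6; visible region now rows[12,16) x cols[4,6) = 4x2
Op 6 cut(3, 1): punch at orig (15,5); cuts so far [(15, 5)]; region rows[12,16) x cols[4,6) = 4x2
Op 7 cut(1, 0): punch at orig (13,4); cuts so far [(13, 4), (15, 5)]; region rows[12,16) x cols[4,6) = 4x2
Unfold 1 (reflect across v@6): 4 holes -> [(13, 4), (13, 7), (15, 5), (15, 6)]
Unfold 2 (reflect across h@12): 8 holes -> [(8, 5), (8, 6), (10, 4), (10, 7), (13, 4), (13, 7), (15, 5), (15, 6)]
Unfold 3 (reflect across v@4): 16 holes -> [(8, 1), (8, 2), (8, 5), (8, 6), (10, 0), (10, 3), (10, 4), (10, 7), (13, 0), (13, 3), (13, 4), (13, 7), (15, 1), (15, 2), (15, 5), (15, 6)]
Unfold 4 (reflect across h@8): 32 holes -> [(0, 1), (0, 2), (0, 5), (0, 6), (2, 0), (2, 3), (2, 4), (2, 7), (5, 0), (5, 3), (5, 4), (5, 7), (7, 1), (7, 2), (7, 5), (7, 6), (8, 1), (8, 2), (8, 5), (8, 6), (10, 0), (10, 3), (10, 4), (10, 7), (13, 0), (13, 3), (13, 4), (13, 7), (15, 1), (15, 2), (15, 5), (15, 6)]
Unfold 5 (reflect across v@8): 64 holes -> [(0, 1), (0, 2), (0, 5), (0, 6), (0, 9), (0, 10), (0, 13), (0, 14), (2, 0), (2, 3), (2, 4), (2, 7), (2, 8), (2, 11), (2, 12), (2, 15), (5, 0), (5, 3), (5, 4), (5, 7), (5, 8), (5, 11), (5, 12), (5, 15), (7, 1), (7, 2), (7, 5), (7, 6), (7, 9), (7, 10), (7, 13), (7, 14), (8, 1), (8, 2), (8, 5), (8, 6), (8, 9), (8, 10), (8, 13), (8, 14), (10, 0), (10, 3), (10, 4), (10, 7), (10, 8), (10, 11), (10, 12), (10, 15), (13, 0), (13, 3), (13, 4), (13, 7), (13, 8), (13, 11), (13, 12), (13, 15), (15, 1), (15, 2), (15, 5), (15, 6), (15, 9), (15, 10), (15, 13), (15, 14)]

Answer: .OO..OO..OO..OO.
................
O..OO..OO..OO..O
................
................
O..OO..OO..OO..O
................
.OO..OO..OO..OO.
.OO..OO..OO..OO.
................
O..OO..OO..OO..O
................
................
O..OO..OO..OO..O
................
.OO..OO..OO..OO.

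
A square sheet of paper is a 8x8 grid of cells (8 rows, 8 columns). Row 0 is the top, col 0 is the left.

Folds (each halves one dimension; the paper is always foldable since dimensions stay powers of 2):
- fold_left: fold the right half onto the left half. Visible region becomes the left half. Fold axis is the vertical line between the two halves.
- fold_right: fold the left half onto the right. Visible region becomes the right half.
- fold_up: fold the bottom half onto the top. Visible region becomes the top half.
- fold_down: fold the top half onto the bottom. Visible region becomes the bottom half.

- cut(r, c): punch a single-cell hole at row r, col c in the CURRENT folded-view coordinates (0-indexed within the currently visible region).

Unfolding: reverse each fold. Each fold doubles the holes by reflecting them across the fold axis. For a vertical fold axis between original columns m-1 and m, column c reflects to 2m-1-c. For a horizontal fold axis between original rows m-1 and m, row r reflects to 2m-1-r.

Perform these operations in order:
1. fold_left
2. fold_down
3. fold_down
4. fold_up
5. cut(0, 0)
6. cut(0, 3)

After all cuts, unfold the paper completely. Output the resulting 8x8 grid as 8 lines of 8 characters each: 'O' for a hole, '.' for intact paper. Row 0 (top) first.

Op 1 fold_left: fold axis v@4; visible region now rows[0,8) x cols[0,4) = 8x4
Op 2 fold_down: fold axis h@4; visible region now rows[4,8) x cols[0,4) = 4x4
Op 3 fold_down: fold axis h@6; visible region now rows[6,8) x cols[0,4) = 2x4
Op 4 fold_up: fold axis h@7; visible region now rows[6,7) x cols[0,4) = 1x4
Op 5 cut(0, 0): punch at orig (6,0); cuts so far [(6, 0)]; region rows[6,7) x cols[0,4) = 1x4
Op 6 cut(0, 3): punch at orig (6,3); cuts so far [(6, 0), (6, 3)]; region rows[6,7) x cols[0,4) = 1x4
Unfold 1 (reflect across h@7): 4 holes -> [(6, 0), (6, 3), (7, 0), (7, 3)]
Unfold 2 (reflect across h@6): 8 holes -> [(4, 0), (4, 3), (5, 0), (5, 3), (6, 0), (6, 3), (7, 0), (7, 3)]
Unfold 3 (reflect across h@4): 16 holes -> [(0, 0), (0, 3), (1, 0), (1, 3), (2, 0), (2, 3), (3, 0), (3, 3), (4, 0), (4, 3), (5, 0), (5, 3), (6, 0), (6, 3), (7, 0), (7, 3)]
Unfold 4 (reflect across v@4): 32 holes -> [(0, 0), (0, 3), (0, 4), (0, 7), (1, 0), (1, 3), (1, 4), (1, 7), (2, 0), (2, 3), (2, 4), (2, 7), (3, 0), (3, 3), (3, 4), (3, 7), (4, 0), (4, 3), (4, 4), (4, 7), (5, 0), (5, 3), (5, 4), (5, 7), (6, 0), (6, 3), (6, 4), (6, 7), (7, 0), (7, 3), (7, 4), (7, 7)]

Answer: O..OO..O
O..OO..O
O..OO..O
O..OO..O
O..OO..O
O..OO..O
O..OO..O
O..OO..O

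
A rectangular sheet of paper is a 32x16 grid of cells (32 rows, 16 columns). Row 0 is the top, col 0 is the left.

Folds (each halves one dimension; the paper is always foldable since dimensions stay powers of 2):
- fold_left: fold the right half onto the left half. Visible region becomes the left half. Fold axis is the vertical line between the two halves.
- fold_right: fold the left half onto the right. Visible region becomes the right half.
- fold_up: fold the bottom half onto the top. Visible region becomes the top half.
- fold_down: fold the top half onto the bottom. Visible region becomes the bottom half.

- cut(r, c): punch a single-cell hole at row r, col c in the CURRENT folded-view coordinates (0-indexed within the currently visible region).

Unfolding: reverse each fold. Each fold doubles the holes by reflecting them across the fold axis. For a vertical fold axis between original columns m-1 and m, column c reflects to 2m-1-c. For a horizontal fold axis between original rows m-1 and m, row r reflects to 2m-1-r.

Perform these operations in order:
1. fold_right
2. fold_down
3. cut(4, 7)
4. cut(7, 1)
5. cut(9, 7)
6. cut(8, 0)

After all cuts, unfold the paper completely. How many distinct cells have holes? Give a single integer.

Answer: 16

Derivation:
Op 1 fold_right: fold axis v@8; visible region now rows[0,32) x cols[8,16) = 32x8
Op 2 fold_down: fold axis h@16; visible region now rows[16,32) x cols[8,16) = 16x8
Op 3 cut(4, 7): punch at orig (20,15); cuts so far [(20, 15)]; region rows[16,32) x cols[8,16) = 16x8
Op 4 cut(7, 1): punch at orig (23,9); cuts so far [(20, 15), (23, 9)]; region rows[16,32) x cols[8,16) = 16x8
Op 5 cut(9, 7): punch at orig (25,15); cuts so far [(20, 15), (23, 9), (25, 15)]; region rows[16,32) x cols[8,16) = 16x8
Op 6 cut(8, 0): punch at orig (24,8); cuts so far [(20, 15), (23, 9), (24, 8), (25, 15)]; region rows[16,32) x cols[8,16) = 16x8
Unfold 1 (reflect across h@16): 8 holes -> [(6, 15), (7, 8), (8, 9), (11, 15), (20, 15), (23, 9), (24, 8), (25, 15)]
Unfold 2 (reflect across v@8): 16 holes -> [(6, 0), (6, 15), (7, 7), (7, 8), (8, 6), (8, 9), (11, 0), (11, 15), (20, 0), (20, 15), (23, 6), (23, 9), (24, 7), (24, 8), (25, 0), (25, 15)]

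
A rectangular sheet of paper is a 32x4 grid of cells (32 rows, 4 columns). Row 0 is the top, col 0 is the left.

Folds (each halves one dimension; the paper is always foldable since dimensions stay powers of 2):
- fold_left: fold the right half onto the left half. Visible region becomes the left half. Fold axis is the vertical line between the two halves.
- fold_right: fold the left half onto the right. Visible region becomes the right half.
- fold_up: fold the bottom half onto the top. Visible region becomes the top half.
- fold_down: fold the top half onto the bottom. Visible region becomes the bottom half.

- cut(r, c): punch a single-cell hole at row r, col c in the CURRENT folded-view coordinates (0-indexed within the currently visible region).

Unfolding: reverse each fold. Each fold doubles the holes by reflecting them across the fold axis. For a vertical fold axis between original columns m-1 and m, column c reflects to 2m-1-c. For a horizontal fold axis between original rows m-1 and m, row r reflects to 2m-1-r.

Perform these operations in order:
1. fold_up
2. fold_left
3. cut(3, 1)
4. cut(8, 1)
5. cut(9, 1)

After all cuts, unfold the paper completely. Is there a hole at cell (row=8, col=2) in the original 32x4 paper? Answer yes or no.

Op 1 fold_up: fold axis h@16; visible region now rows[0,16) x cols[0,4) = 16x4
Op 2 fold_left: fold axis v@2; visible region now rows[0,16) x cols[0,2) = 16x2
Op 3 cut(3, 1): punch at orig (3,1); cuts so far [(3, 1)]; region rows[0,16) x cols[0,2) = 16x2
Op 4 cut(8, 1): punch at orig (8,1); cuts so far [(3, 1), (8, 1)]; region rows[0,16) x cols[0,2) = 16x2
Op 5 cut(9, 1): punch at orig (9,1); cuts so far [(3, 1), (8, 1), (9, 1)]; region rows[0,16) x cols[0,2) = 16x2
Unfold 1 (reflect across v@2): 6 holes -> [(3, 1), (3, 2), (8, 1), (8, 2), (9, 1), (9, 2)]
Unfold 2 (reflect across h@16): 12 holes -> [(3, 1), (3, 2), (8, 1), (8, 2), (9, 1), (9, 2), (22, 1), (22, 2), (23, 1), (23, 2), (28, 1), (28, 2)]
Holes: [(3, 1), (3, 2), (8, 1), (8, 2), (9, 1), (9, 2), (22, 1), (22, 2), (23, 1), (23, 2), (28, 1), (28, 2)]

Answer: yes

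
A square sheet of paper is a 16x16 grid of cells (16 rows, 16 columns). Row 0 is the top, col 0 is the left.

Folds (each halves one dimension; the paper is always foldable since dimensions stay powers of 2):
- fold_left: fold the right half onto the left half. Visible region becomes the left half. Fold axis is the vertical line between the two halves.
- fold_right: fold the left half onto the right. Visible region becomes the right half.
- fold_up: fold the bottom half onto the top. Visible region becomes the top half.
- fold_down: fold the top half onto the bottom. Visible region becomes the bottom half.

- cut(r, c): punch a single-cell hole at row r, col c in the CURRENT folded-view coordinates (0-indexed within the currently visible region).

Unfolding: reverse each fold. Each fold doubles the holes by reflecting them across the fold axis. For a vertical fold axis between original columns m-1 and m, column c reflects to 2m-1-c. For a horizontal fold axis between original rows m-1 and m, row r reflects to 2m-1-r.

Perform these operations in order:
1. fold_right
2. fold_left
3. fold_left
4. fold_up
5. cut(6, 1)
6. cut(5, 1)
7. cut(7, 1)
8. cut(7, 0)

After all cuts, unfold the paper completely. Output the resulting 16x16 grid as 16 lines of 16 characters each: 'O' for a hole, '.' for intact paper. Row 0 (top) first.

Answer: ................
................
................
................
................
.OO..OO..OO..OO.
.OO..OO..OO..OO.
OOOOOOOOOOOOOOOO
OOOOOOOOOOOOOOOO
.OO..OO..OO..OO.
.OO..OO..OO..OO.
................
................
................
................
................

Derivation:
Op 1 fold_right: fold axis v@8; visible region now rows[0,16) x cols[8,16) = 16x8
Op 2 fold_left: fold axis v@12; visible region now rows[0,16) x cols[8,12) = 16x4
Op 3 fold_left: fold axis v@10; visible region now rows[0,16) x cols[8,10) = 16x2
Op 4 fold_up: fold axis h@8; visible region now rows[0,8) x cols[8,10) = 8x2
Op 5 cut(6, 1): punch at orig (6,9); cuts so far [(6, 9)]; region rows[0,8) x cols[8,10) = 8x2
Op 6 cut(5, 1): punch at orig (5,9); cuts so far [(5, 9), (6, 9)]; region rows[0,8) x cols[8,10) = 8x2
Op 7 cut(7, 1): punch at orig (7,9); cuts so far [(5, 9), (6, 9), (7, 9)]; region rows[0,8) x cols[8,10) = 8x2
Op 8 cut(7, 0): punch at orig (7,8); cuts so far [(5, 9), (6, 9), (7, 8), (7, 9)]; region rows[0,8) x cols[8,10) = 8x2
Unfold 1 (reflect across h@8): 8 holes -> [(5, 9), (6, 9), (7, 8), (7, 9), (8, 8), (8, 9), (9, 9), (10, 9)]
Unfold 2 (reflect across v@10): 16 holes -> [(5, 9), (5, 10), (6, 9), (6, 10), (7, 8), (7, 9), (7, 10), (7, 11), (8, 8), (8, 9), (8, 10), (8, 11), (9, 9), (9, 10), (10, 9), (10, 10)]
Unfold 3 (reflect across v@12): 32 holes -> [(5, 9), (5, 10), (5, 13), (5, 14), (6, 9), (6, 10), (6, 13), (6, 14), (7, 8), (7, 9), (7, 10), (7, 11), (7, 12), (7, 13), (7, 14), (7, 15), (8, 8), (8, 9), (8, 10), (8, 11), (8, 12), (8, 13), (8, 14), (8, 15), (9, 9), (9, 10), (9, 13), (9, 14), (10, 9), (10, 10), (10, 13), (10, 14)]
Unfold 4 (reflect across v@8): 64 holes -> [(5, 1), (5, 2), (5, 5), (5, 6), (5, 9), (5, 10), (5, 13), (5, 14), (6, 1), (6, 2), (6, 5), (6, 6), (6, 9), (6, 10), (6, 13), (6, 14), (7, 0), (7, 1), (7, 2), (7, 3), (7, 4), (7, 5), (7, 6), (7, 7), (7, 8), (7, 9), (7, 10), (7, 11), (7, 12), (7, 13), (7, 14), (7, 15), (8, 0), (8, 1), (8, 2), (8, 3), (8, 4), (8, 5), (8, 6), (8, 7), (8, 8), (8, 9), (8, 10), (8, 11), (8, 12), (8, 13), (8, 14), (8, 15), (9, 1), (9, 2), (9, 5), (9, 6), (9, 9), (9, 10), (9, 13), (9, 14), (10, 1), (10, 2), (10, 5), (10, 6), (10, 9), (10, 10), (10, 13), (10, 14)]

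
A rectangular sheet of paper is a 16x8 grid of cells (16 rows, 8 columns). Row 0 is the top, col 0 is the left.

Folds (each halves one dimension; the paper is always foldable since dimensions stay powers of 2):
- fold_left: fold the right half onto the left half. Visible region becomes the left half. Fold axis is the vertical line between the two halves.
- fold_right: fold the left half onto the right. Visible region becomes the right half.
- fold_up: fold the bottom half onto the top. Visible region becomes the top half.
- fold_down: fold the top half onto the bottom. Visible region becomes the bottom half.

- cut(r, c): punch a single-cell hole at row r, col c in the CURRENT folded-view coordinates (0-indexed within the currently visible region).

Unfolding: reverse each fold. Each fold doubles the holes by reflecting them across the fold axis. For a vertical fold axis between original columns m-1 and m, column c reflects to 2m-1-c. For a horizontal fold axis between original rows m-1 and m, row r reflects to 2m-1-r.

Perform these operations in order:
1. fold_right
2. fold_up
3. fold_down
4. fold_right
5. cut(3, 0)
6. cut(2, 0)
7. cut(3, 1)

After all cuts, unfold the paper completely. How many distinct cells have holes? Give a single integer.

Answer: 48

Derivation:
Op 1 fold_right: fold axis v@4; visible region now rows[0,16) x cols[4,8) = 16x4
Op 2 fold_up: fold axis h@8; visible region now rows[0,8) x cols[4,8) = 8x4
Op 3 fold_down: fold axis h@4; visible region now rows[4,8) x cols[4,8) = 4x4
Op 4 fold_right: fold axis v@6; visible region now rows[4,8) x cols[6,8) = 4x2
Op 5 cut(3, 0): punch at orig (7,6); cuts so far [(7, 6)]; region rows[4,8) x cols[6,8) = 4x2
Op 6 cut(2, 0): punch at orig (6,6); cuts so far [(6, 6), (7, 6)]; region rows[4,8) x cols[6,8) = 4x2
Op 7 cut(3, 1): punch at orig (7,7); cuts so far [(6, 6), (7, 6), (7, 7)]; region rows[4,8) x cols[6,8) = 4x2
Unfold 1 (reflect across v@6): 6 holes -> [(6, 5), (6, 6), (7, 4), (7, 5), (7, 6), (7, 7)]
Unfold 2 (reflect across h@4): 12 holes -> [(0, 4), (0, 5), (0, 6), (0, 7), (1, 5), (1, 6), (6, 5), (6, 6), (7, 4), (7, 5), (7, 6), (7, 7)]
Unfold 3 (reflect across h@8): 24 holes -> [(0, 4), (0, 5), (0, 6), (0, 7), (1, 5), (1, 6), (6, 5), (6, 6), (7, 4), (7, 5), (7, 6), (7, 7), (8, 4), (8, 5), (8, 6), (8, 7), (9, 5), (9, 6), (14, 5), (14, 6), (15, 4), (15, 5), (15, 6), (15, 7)]
Unfold 4 (reflect across v@4): 48 holes -> [(0, 0), (0, 1), (0, 2), (0, 3), (0, 4), (0, 5), (0, 6), (0, 7), (1, 1), (1, 2), (1, 5), (1, 6), (6, 1), (6, 2), (6, 5), (6, 6), (7, 0), (7, 1), (7, 2), (7, 3), (7, 4), (7, 5), (7, 6), (7, 7), (8, 0), (8, 1), (8, 2), (8, 3), (8, 4), (8, 5), (8, 6), (8, 7), (9, 1), (9, 2), (9, 5), (9, 6), (14, 1), (14, 2), (14, 5), (14, 6), (15, 0), (15, 1), (15, 2), (15, 3), (15, 4), (15, 5), (15, 6), (15, 7)]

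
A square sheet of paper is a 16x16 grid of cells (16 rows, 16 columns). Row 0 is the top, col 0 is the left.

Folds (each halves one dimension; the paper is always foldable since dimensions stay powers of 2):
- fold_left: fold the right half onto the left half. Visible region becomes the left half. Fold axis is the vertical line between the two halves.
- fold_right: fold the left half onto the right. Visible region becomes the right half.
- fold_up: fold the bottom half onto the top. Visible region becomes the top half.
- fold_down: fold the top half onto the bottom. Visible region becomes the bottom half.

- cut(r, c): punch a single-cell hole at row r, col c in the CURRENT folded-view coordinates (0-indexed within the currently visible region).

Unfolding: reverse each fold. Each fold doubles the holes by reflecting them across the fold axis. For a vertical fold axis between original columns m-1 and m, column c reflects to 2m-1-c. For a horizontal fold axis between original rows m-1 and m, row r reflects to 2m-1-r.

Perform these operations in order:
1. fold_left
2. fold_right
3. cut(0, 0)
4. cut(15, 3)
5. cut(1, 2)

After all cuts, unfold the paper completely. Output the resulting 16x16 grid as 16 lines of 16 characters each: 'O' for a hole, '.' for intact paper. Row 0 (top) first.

Op 1 fold_left: fold axis v@8; visible region now rows[0,16) x cols[0,8) = 16x8
Op 2 fold_right: fold axis v@4; visible region now rows[0,16) x cols[4,8) = 16x4
Op 3 cut(0, 0): punch at orig (0,4); cuts so far [(0, 4)]; region rows[0,16) x cols[4,8) = 16x4
Op 4 cut(15, 3): punch at orig (15,7); cuts so far [(0, 4), (15, 7)]; region rows[0,16) x cols[4,8) = 16x4
Op 5 cut(1, 2): punch at orig (1,6); cuts so far [(0, 4), (1, 6), (15, 7)]; region rows[0,16) x cols[4,8) = 16x4
Unfold 1 (reflect across v@4): 6 holes -> [(0, 3), (0, 4), (1, 1), (1, 6), (15, 0), (15, 7)]
Unfold 2 (reflect across v@8): 12 holes -> [(0, 3), (0, 4), (0, 11), (0, 12), (1, 1), (1, 6), (1, 9), (1, 14), (15, 0), (15, 7), (15, 8), (15, 15)]

Answer: ...OO......OO...
.O....O..O....O.
................
................
................
................
................
................
................
................
................
................
................
................
................
O......OO......O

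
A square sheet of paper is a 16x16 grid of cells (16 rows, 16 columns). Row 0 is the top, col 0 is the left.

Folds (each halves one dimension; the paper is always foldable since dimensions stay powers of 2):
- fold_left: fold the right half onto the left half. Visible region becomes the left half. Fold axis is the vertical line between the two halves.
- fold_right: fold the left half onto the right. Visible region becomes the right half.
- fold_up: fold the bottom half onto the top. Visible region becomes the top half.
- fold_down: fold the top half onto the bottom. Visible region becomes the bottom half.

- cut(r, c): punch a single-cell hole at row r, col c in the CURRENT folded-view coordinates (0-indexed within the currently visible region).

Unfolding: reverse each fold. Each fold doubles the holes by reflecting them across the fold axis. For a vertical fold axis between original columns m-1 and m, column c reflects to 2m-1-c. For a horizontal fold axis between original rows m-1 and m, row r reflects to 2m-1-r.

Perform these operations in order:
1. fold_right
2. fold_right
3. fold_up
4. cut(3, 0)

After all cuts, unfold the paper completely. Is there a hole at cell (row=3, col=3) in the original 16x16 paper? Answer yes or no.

Op 1 fold_right: fold axis v@8; visible region now rows[0,16) x cols[8,16) = 16x8
Op 2 fold_right: fold axis v@12; visible region now rows[0,16) x cols[12,16) = 16x4
Op 3 fold_up: fold axis h@8; visible region now rows[0,8) x cols[12,16) = 8x4
Op 4 cut(3, 0): punch at orig (3,12); cuts so far [(3, 12)]; region rows[0,8) x cols[12,16) = 8x4
Unfold 1 (reflect across h@8): 2 holes -> [(3, 12), (12, 12)]
Unfold 2 (reflect across v@12): 4 holes -> [(3, 11), (3, 12), (12, 11), (12, 12)]
Unfold 3 (reflect across v@8): 8 holes -> [(3, 3), (3, 4), (3, 11), (3, 12), (12, 3), (12, 4), (12, 11), (12, 12)]
Holes: [(3, 3), (3, 4), (3, 11), (3, 12), (12, 3), (12, 4), (12, 11), (12, 12)]

Answer: yes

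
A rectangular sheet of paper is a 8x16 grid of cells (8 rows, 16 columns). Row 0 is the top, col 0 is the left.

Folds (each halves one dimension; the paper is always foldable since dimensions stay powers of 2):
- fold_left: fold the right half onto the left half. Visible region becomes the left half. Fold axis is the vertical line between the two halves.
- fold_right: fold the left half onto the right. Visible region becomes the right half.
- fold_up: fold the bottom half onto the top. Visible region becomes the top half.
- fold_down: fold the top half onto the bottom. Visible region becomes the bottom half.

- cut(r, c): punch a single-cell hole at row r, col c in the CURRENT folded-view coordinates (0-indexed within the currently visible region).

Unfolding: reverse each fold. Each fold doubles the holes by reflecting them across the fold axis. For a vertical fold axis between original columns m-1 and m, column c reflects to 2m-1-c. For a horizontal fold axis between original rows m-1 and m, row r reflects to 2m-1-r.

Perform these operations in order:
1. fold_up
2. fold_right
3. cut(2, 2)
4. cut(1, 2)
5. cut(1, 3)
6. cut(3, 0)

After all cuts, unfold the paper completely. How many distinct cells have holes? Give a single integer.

Answer: 16

Derivation:
Op 1 fold_up: fold axis h@4; visible region now rows[0,4) x cols[0,16) = 4x16
Op 2 fold_right: fold axis v@8; visible region now rows[0,4) x cols[8,16) = 4x8
Op 3 cut(2, 2): punch at orig (2,10); cuts so far [(2, 10)]; region rows[0,4) x cols[8,16) = 4x8
Op 4 cut(1, 2): punch at orig (1,10); cuts so far [(1, 10), (2, 10)]; region rows[0,4) x cols[8,16) = 4x8
Op 5 cut(1, 3): punch at orig (1,11); cuts so far [(1, 10), (1, 11), (2, 10)]; region rows[0,4) x cols[8,16) = 4x8
Op 6 cut(3, 0): punch at orig (3,8); cuts so far [(1, 10), (1, 11), (2, 10), (3, 8)]; region rows[0,4) x cols[8,16) = 4x8
Unfold 1 (reflect across v@8): 8 holes -> [(1, 4), (1, 5), (1, 10), (1, 11), (2, 5), (2, 10), (3, 7), (3, 8)]
Unfold 2 (reflect across h@4): 16 holes -> [(1, 4), (1, 5), (1, 10), (1, 11), (2, 5), (2, 10), (3, 7), (3, 8), (4, 7), (4, 8), (5, 5), (5, 10), (6, 4), (6, 5), (6, 10), (6, 11)]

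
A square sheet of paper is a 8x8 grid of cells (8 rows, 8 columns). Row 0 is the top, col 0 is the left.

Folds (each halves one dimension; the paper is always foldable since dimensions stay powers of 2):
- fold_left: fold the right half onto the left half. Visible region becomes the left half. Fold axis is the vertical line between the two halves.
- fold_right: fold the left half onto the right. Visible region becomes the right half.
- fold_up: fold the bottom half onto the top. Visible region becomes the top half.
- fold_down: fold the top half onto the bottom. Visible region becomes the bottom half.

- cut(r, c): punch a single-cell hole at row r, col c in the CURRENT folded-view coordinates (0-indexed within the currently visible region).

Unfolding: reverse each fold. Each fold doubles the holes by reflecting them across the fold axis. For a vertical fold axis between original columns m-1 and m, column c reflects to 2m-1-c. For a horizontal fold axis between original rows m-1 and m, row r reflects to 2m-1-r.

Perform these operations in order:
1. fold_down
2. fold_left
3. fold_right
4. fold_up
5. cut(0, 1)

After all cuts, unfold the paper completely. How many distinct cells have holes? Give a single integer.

Answer: 16

Derivation:
Op 1 fold_down: fold axis h@4; visible region now rows[4,8) x cols[0,8) = 4x8
Op 2 fold_left: fold axis v@4; visible region now rows[4,8) x cols[0,4) = 4x4
Op 3 fold_right: fold axis v@2; visible region now rows[4,8) x cols[2,4) = 4x2
Op 4 fold_up: fold axis h@6; visible region now rows[4,6) x cols[2,4) = 2x2
Op 5 cut(0, 1): punch at orig (4,3); cuts so far [(4, 3)]; region rows[4,6) x cols[2,4) = 2x2
Unfold 1 (reflect across h@6): 2 holes -> [(4, 3), (7, 3)]
Unfold 2 (reflect across v@2): 4 holes -> [(4, 0), (4, 3), (7, 0), (7, 3)]
Unfold 3 (reflect across v@4): 8 holes -> [(4, 0), (4, 3), (4, 4), (4, 7), (7, 0), (7, 3), (7, 4), (7, 7)]
Unfold 4 (reflect across h@4): 16 holes -> [(0, 0), (0, 3), (0, 4), (0, 7), (3, 0), (3, 3), (3, 4), (3, 7), (4, 0), (4, 3), (4, 4), (4, 7), (7, 0), (7, 3), (7, 4), (7, 7)]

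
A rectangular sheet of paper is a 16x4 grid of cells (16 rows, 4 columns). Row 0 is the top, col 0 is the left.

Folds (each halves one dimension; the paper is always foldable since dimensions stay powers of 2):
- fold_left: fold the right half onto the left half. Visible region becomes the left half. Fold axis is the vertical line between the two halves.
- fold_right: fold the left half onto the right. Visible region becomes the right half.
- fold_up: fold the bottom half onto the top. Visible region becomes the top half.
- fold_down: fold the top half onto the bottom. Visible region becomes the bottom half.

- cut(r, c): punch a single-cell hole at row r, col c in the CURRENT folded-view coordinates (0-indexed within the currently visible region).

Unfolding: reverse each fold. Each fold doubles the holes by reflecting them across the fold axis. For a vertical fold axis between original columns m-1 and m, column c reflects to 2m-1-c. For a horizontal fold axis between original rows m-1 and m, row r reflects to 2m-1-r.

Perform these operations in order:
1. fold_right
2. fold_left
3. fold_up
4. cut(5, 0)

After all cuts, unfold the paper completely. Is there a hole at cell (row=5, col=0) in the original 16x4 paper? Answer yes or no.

Answer: yes

Derivation:
Op 1 fold_right: fold axis v@2; visible region now rows[0,16) x cols[2,4) = 16x2
Op 2 fold_left: fold axis v@3; visible region now rows[0,16) x cols[2,3) = 16x1
Op 3 fold_up: fold axis h@8; visible region now rows[0,8) x cols[2,3) = 8x1
Op 4 cut(5, 0): punch at orig (5,2); cuts so far [(5, 2)]; region rows[0,8) x cols[2,3) = 8x1
Unfold 1 (reflect across h@8): 2 holes -> [(5, 2), (10, 2)]
Unfold 2 (reflect across v@3): 4 holes -> [(5, 2), (5, 3), (10, 2), (10, 3)]
Unfold 3 (reflect across v@2): 8 holes -> [(5, 0), (5, 1), (5, 2), (5, 3), (10, 0), (10, 1), (10, 2), (10, 3)]
Holes: [(5, 0), (5, 1), (5, 2), (5, 3), (10, 0), (10, 1), (10, 2), (10, 3)]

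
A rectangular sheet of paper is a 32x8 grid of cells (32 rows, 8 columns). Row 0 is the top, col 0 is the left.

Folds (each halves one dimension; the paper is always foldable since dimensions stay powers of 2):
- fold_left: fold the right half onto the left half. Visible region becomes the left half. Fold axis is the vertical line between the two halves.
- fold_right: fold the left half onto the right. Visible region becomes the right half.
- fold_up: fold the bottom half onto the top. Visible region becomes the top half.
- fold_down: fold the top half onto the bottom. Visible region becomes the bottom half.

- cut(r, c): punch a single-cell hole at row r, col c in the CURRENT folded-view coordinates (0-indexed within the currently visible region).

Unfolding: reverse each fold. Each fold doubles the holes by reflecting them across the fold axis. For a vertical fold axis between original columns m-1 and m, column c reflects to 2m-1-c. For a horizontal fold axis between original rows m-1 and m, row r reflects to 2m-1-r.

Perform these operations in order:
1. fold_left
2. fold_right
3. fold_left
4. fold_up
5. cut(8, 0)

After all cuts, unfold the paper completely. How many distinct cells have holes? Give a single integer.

Answer: 16

Derivation:
Op 1 fold_left: fold axis v@4; visible region now rows[0,32) x cols[0,4) = 32x4
Op 2 fold_right: fold axis v@2; visible region now rows[0,32) x cols[2,4) = 32x2
Op 3 fold_left: fold axis v@3; visible region now rows[0,32) x cols[2,3) = 32x1
Op 4 fold_up: fold axis h@16; visible region now rows[0,16) x cols[2,3) = 16x1
Op 5 cut(8, 0): punch at orig (8,2); cuts so far [(8, 2)]; region rows[0,16) x cols[2,3) = 16x1
Unfold 1 (reflect across h@16): 2 holes -> [(8, 2), (23, 2)]
Unfold 2 (reflect across v@3): 4 holes -> [(8, 2), (8, 3), (23, 2), (23, 3)]
Unfold 3 (reflect across v@2): 8 holes -> [(8, 0), (8, 1), (8, 2), (8, 3), (23, 0), (23, 1), (23, 2), (23, 3)]
Unfold 4 (reflect across v@4): 16 holes -> [(8, 0), (8, 1), (8, 2), (8, 3), (8, 4), (8, 5), (8, 6), (8, 7), (23, 0), (23, 1), (23, 2), (23, 3), (23, 4), (23, 5), (23, 6), (23, 7)]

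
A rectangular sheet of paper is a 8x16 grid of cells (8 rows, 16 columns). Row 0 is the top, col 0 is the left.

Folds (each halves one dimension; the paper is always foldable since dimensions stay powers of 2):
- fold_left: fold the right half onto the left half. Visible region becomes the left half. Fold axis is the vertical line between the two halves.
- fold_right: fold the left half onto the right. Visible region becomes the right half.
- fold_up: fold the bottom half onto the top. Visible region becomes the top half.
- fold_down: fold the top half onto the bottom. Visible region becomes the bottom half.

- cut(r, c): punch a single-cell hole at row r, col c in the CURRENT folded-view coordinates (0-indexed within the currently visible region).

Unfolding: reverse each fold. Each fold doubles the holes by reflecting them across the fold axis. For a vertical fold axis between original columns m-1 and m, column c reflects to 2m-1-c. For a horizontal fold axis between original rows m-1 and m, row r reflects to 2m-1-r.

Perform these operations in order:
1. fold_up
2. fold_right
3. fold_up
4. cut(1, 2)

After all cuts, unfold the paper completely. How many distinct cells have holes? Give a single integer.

Op 1 fold_up: fold axis h@4; visible region now rows[0,4) x cols[0,16) = 4x16
Op 2 fold_right: fold axis v@8; visible region now rows[0,4) x cols[8,16) = 4x8
Op 3 fold_up: fold axis h@2; visible region now rows[0,2) x cols[8,16) = 2x8
Op 4 cut(1, 2): punch at orig (1,10); cuts so far [(1, 10)]; region rows[0,2) x cols[8,16) = 2x8
Unfold 1 (reflect across h@2): 2 holes -> [(1, 10), (2, 10)]
Unfold 2 (reflect across v@8): 4 holes -> [(1, 5), (1, 10), (2, 5), (2, 10)]
Unfold 3 (reflect across h@4): 8 holes -> [(1, 5), (1, 10), (2, 5), (2, 10), (5, 5), (5, 10), (6, 5), (6, 10)]

Answer: 8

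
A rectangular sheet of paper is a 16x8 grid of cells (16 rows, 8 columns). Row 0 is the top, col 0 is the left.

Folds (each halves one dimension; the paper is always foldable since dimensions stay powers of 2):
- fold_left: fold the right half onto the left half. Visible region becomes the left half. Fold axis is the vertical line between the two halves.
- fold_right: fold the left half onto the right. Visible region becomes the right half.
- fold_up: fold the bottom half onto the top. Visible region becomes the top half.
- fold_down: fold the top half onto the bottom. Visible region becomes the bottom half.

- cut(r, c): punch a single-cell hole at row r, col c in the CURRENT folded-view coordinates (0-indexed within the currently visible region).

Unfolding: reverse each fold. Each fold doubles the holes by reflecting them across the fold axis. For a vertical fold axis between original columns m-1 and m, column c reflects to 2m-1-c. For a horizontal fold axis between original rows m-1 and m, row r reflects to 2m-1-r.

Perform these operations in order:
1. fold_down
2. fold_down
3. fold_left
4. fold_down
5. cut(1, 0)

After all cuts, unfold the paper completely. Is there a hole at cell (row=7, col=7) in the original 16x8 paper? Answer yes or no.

Answer: yes

Derivation:
Op 1 fold_down: fold axis h@8; visible region now rows[8,16) x cols[0,8) = 8x8
Op 2 fold_down: fold axis h@12; visible region now rows[12,16) x cols[0,8) = 4x8
Op 3 fold_left: fold axis v@4; visible region now rows[12,16) x cols[0,4) = 4x4
Op 4 fold_down: fold axis h@14; visible region now rows[14,16) x cols[0,4) = 2x4
Op 5 cut(1, 0): punch at orig (15,0); cuts so far [(15, 0)]; region rows[14,16) x cols[0,4) = 2x4
Unfold 1 (reflect across h@14): 2 holes -> [(12, 0), (15, 0)]
Unfold 2 (reflect across v@4): 4 holes -> [(12, 0), (12, 7), (15, 0), (15, 7)]
Unfold 3 (reflect across h@12): 8 holes -> [(8, 0), (8, 7), (11, 0), (11, 7), (12, 0), (12, 7), (15, 0), (15, 7)]
Unfold 4 (reflect across h@8): 16 holes -> [(0, 0), (0, 7), (3, 0), (3, 7), (4, 0), (4, 7), (7, 0), (7, 7), (8, 0), (8, 7), (11, 0), (11, 7), (12, 0), (12, 7), (15, 0), (15, 7)]
Holes: [(0, 0), (0, 7), (3, 0), (3, 7), (4, 0), (4, 7), (7, 0), (7, 7), (8, 0), (8, 7), (11, 0), (11, 7), (12, 0), (12, 7), (15, 0), (15, 7)]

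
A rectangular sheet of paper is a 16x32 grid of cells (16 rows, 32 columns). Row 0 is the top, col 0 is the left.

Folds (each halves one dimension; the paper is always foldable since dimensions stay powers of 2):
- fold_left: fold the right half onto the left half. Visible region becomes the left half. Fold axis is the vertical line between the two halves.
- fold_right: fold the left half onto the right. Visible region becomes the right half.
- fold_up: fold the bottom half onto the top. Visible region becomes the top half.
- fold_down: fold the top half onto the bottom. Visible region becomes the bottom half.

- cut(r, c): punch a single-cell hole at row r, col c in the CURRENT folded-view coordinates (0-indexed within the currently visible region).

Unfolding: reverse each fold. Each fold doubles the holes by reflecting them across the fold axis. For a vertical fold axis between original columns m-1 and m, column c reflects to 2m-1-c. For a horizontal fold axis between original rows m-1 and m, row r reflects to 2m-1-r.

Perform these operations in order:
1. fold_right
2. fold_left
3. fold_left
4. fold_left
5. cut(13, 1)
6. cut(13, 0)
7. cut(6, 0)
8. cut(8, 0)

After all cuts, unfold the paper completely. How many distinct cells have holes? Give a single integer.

Answer: 64

Derivation:
Op 1 fold_right: fold axis v@16; visible region now rows[0,16) x cols[16,32) = 16x16
Op 2 fold_left: fold axis v@24; visible region now rows[0,16) x cols[16,24) = 16x8
Op 3 fold_left: fold axis v@20; visible region now rows[0,16) x cols[16,20) = 16x4
Op 4 fold_left: fold axis v@18; visible region now rows[0,16) x cols[16,18) = 16x2
Op 5 cut(13, 1): punch at orig (13,17); cuts so far [(13, 17)]; region rows[0,16) x cols[16,18) = 16x2
Op 6 cut(13, 0): punch at orig (13,16); cuts so far [(13, 16), (13, 17)]; region rows[0,16) x cols[16,18) = 16x2
Op 7 cut(6, 0): punch at orig (6,16); cuts so far [(6, 16), (13, 16), (13, 17)]; region rows[0,16) x cols[16,18) = 16x2
Op 8 cut(8, 0): punch at orig (8,16); cuts so far [(6, 16), (8, 16), (13, 16), (13, 17)]; region rows[0,16) x cols[16,18) = 16x2
Unfold 1 (reflect across v@18): 8 holes -> [(6, 16), (6, 19), (8, 16), (8, 19), (13, 16), (13, 17), (13, 18), (13, 19)]
Unfold 2 (reflect across v@20): 16 holes -> [(6, 16), (6, 19), (6, 20), (6, 23), (8, 16), (8, 19), (8, 20), (8, 23), (13, 16), (13, 17), (13, 18), (13, 19), (13, 20), (13, 21), (13, 22), (13, 23)]
Unfold 3 (reflect across v@24): 32 holes -> [(6, 16), (6, 19), (6, 20), (6, 23), (6, 24), (6, 27), (6, 28), (6, 31), (8, 16), (8, 19), (8, 20), (8, 23), (8, 24), (8, 27), (8, 28), (8, 31), (13, 16), (13, 17), (13, 18), (13, 19), (13, 20), (13, 21), (13, 22), (13, 23), (13, 24), (13, 25), (13, 26), (13, 27), (13, 28), (13, 29), (13, 30), (13, 31)]
Unfold 4 (reflect across v@16): 64 holes -> [(6, 0), (6, 3), (6, 4), (6, 7), (6, 8), (6, 11), (6, 12), (6, 15), (6, 16), (6, 19), (6, 20), (6, 23), (6, 24), (6, 27), (6, 28), (6, 31), (8, 0), (8, 3), (8, 4), (8, 7), (8, 8), (8, 11), (8, 12), (8, 15), (8, 16), (8, 19), (8, 20), (8, 23), (8, 24), (8, 27), (8, 28), (8, 31), (13, 0), (13, 1), (13, 2), (13, 3), (13, 4), (13, 5), (13, 6), (13, 7), (13, 8), (13, 9), (13, 10), (13, 11), (13, 12), (13, 13), (13, 14), (13, 15), (13, 16), (13, 17), (13, 18), (13, 19), (13, 20), (13, 21), (13, 22), (13, 23), (13, 24), (13, 25), (13, 26), (13, 27), (13, 28), (13, 29), (13, 30), (13, 31)]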